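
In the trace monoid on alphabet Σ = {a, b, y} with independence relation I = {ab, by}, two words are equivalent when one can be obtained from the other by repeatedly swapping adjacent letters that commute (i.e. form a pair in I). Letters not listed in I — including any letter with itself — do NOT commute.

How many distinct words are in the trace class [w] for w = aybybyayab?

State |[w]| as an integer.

120

drop 0:a onto floor
drop 1:y onto {0:a}
drop 2:b onto floor
drop 3:y onto {1:y}
drop 4:b onto {2:b}
drop 5:y onto {3:y}
drop 6:a onto {5:y}
drop 7:y onto {6:a}
drop 8:a onto {7:y}
drop 9:b onto {4:b}
ground layer = {0:a, 2:b}
drop-orders for the pieces not yet dropped (sum over which currently-grounded one goes next):
  1 to go: {8} 1  {9} 1
  2 to go: {4,9} 1  {7,8} 1  {8,9} 2
  3 to go: {2,4,9} 1  {4,8,9} 3  {6,7,8} 1  {7,8,9} 3
  4 to go: {2,4,8,9} 4  {4,7,8,9} 6  {5,6,7,8} 1  {6,7,8,9} 4
  5 to go: {2,4,7,8,9} 10  {3,5,6,7,8} 1  {4,6,7,8,9} 10  {5,6,7,8,9} 5
  6 to go: {1,3,5,6,7,8} 1  {2,4,6,7,8,9} 20  {3,5,6,7,8,9} 6  {4,5,6,7,8,9} 15
  7 to go: {0,1,3,5,6,7,8} 1  {1,3,5,6,7,8,9} 7  {2,4,5,6,7,8,9} 35  {3,4,5,6,7,8,9} 21
  8 to go: {0,1,3,5,6,7,8,9} 8  {1,3,4,5,6,7,8,9} 28  {2,3,4,5,6,7,8,9} 56
  if 0:a drops first: 84 orders
  if 2:b drops first: 36 orders
heap linearizations: 120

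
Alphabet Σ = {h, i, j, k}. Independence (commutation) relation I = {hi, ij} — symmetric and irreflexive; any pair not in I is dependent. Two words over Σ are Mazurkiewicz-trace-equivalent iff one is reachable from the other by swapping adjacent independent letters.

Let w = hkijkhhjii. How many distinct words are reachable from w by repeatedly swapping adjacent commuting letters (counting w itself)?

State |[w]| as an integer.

20

drop 0:h onto floor
drop 1:k onto {0:h}
drop 2:i onto {1:k}
drop 3:j onto {1:k}
drop 4:k onto {2:i, 3:j}
drop 5:h onto {4:k}
drop 6:h onto {5:h}
drop 7:j onto {6:h}
drop 8:i onto {4:k}
drop 9:i onto {8:i}
ground layer = {0:h}
drop-orders for the pieces not yet dropped (sum over which currently-grounded one goes next):
  1 to go: {7} 1  {9} 1
  2 to go: {6,7} 1  {7,9} 2  {8,9} 1
  3 to go: {5,6,7} 1  {6,7,9} 3  {7,8,9} 3
  4 to go: {5,6,7,9} 4  {6,7,8,9} 6
  5 to go: {5,6,7,8,9} 10
  6 to go: {4,5,6,7,8,9} 10
  7 to go: {2,4,5,6,7,8,9} 10  {3,4,5,6,7,8,9} 10
  8 to go: {2,3,4,5,6,7,8,9} 20
  if 0:h drops first: 20 orders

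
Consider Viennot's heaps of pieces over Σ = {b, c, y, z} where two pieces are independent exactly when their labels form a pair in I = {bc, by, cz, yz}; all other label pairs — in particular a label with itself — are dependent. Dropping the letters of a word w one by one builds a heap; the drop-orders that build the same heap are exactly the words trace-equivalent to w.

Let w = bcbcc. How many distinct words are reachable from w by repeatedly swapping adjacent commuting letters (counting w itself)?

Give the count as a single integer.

10

#0=b has no predecessor
#1=c has no predecessor
#2=b depends on [0:b]
#3=c depends on [1:c]
#4=c depends on [3:c]
sources: [0:b, 1:c]
N(rest) = Σ N(rest − s) over sources s of rest; N(one piece) = 1:
  size 1 → [2]=1  [4]=1
  size 2 → [0,2]=1  [2,4]=2  [3,4]=1
  size 3 → [0,2,4]=3  [1,3,4]=1  [2,3,4]=3
  first=0(b) contributes 4
  first=1(c) contributes 6
|[w]| = 10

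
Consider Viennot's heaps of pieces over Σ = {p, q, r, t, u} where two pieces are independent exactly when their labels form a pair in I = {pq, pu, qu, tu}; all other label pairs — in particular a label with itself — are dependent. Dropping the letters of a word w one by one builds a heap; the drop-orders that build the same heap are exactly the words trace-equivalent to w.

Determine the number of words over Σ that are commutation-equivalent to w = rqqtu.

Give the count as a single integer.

piece 0:r — minimal
piece 1:q rests on {0:r}
piece 2:q rests on {1:q}
piece 3:t rests on {2:q}
piece 4:u rests on {0:r}
minimal pieces: {0:r}
ways to finish when only these pieces remain (= sum over removing one remaining piece with nothing left below it):
  1 left: {3}→1  {4}→1
  2 left: {2,3}→1  {3,4}→2
  3 left: {1,2,3}→1  {2,3,4}→3
  placing 0:r first → 4 extensions

4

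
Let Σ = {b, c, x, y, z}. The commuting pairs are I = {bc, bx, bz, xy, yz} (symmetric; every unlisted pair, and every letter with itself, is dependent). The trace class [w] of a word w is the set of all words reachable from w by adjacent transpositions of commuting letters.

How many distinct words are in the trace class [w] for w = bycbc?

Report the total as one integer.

3

0(b) covers ∅
1(y) covers 0:b
2(c) covers 1:y
3(b) covers 1:y
4(c) covers 2:c
floor of heap: 0:b
completions by unplaced set U, small U first (add the entries for U minus each lowest piece of U):
  |U|=1: {3}:1  {4}:1
  |U|=2: {2,4}:1  {3,4}:2
  |U|=3: {2,3,4}:3
  start at 0(b): 3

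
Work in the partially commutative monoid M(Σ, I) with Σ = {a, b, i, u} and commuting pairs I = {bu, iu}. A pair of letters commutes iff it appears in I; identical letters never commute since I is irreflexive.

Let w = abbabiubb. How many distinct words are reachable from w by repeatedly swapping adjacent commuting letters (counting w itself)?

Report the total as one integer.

5

#0=a has no predecessor
#1=b depends on [0:a]
#2=b depends on [1:b]
#3=a depends on [2:b]
#4=b depends on [3:a]
#5=i depends on [4:b]
#6=u depends on [3:a]
#7=b depends on [5:i]
#8=b depends on [7:b]
sources: [0:a]
N(rest) = Σ N(rest − s) over sources s of rest; N(one piece) = 1:
  size 1 → [6]=1  [8]=1
  size 2 → [6,8]=2  [7,8]=1
  size 3 → [5,7,8]=1  [6,7,8]=3
  size 4 → [4,5,7,8]=1  [5,6,7,8]=4
  size 5 → [4,5,6,7,8]=5
  size 6 → [3,4,5,6,7,8]=5
  size 7 → [2,3,4,5,6,7,8]=5
  first=0(a) contributes 5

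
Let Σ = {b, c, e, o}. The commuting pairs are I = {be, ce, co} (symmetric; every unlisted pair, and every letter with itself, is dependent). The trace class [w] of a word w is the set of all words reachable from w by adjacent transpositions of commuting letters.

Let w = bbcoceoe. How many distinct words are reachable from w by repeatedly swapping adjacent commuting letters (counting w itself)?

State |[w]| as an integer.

drop 0:b onto floor
drop 1:b onto {0:b}
drop 2:c onto {1:b}
drop 3:o onto {1:b}
drop 4:c onto {2:c}
drop 5:e onto {3:o}
drop 6:o onto {5:e}
drop 7:e onto {6:o}
ground layer = {0:b}
drop-orders for the pieces not yet dropped (sum over which currently-grounded one goes next):
  1 to go: {4} 1  {7} 1
  2 to go: {2,4} 1  {4,7} 2  {6,7} 1
  3 to go: {2,4,7} 3  {4,6,7} 3  {5,6,7} 1
  4 to go: {2,4,6,7} 6  {3,5,6,7} 1  {4,5,6,7} 4
  5 to go: {2,4,5,6,7} 10  {3,4,5,6,7} 5
  6 to go: {2,3,4,5,6,7} 15
  if 0:b drops first: 15 orders

15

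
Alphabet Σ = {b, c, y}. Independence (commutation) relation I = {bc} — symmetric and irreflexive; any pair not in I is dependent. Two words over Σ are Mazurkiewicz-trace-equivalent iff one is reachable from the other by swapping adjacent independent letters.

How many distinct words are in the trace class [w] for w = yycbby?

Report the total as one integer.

#0=y has no predecessor
#1=y depends on [0:y]
#2=c depends on [1:y]
#3=b depends on [1:y]
#4=b depends on [3:b]
#5=y depends on [2:c, 4:b]
sources: [0:y]
N(rest) = Σ N(rest − s) over sources s of rest; N(one piece) = 1:
  size 1 → [5]=1
  size 2 → [2,5]=1  [4,5]=1
  size 3 → [2,4,5]=2  [3,4,5]=1
  size 4 → [2,3,4,5]=3
  first=0(y) contributes 3

3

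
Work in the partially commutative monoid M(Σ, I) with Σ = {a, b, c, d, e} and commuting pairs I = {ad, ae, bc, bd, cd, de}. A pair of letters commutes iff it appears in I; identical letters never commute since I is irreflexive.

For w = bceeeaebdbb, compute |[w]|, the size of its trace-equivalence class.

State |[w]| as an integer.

0(b) covers ∅
1(c) covers ∅
2(e) covers 0:b, 1:c
3(e) covers 2:e
4(e) covers 3:e
5(a) covers 0:b, 1:c
6(e) covers 4:e
7(b) covers 5:a, 6:e
8(d) covers ∅
9(b) covers 7:b
10(b) covers 9:b
floor of heap: 0:b, 1:c, 8:d
completions by unplaced set U, small U first (add the entries for U minus each lowest piece of U):
  |U|=1: {8}:1  {10}:1
  |U|=2: {8,10}:2  {9,10}:1
  |U|=3: {7,9,10}:1  {8,9,10}:3
  |U|=4: {5,7,9,10}:1  {6,7,9,10}:1  {7,8,9,10}:4
  |U|=5: {4,6,7,9,10}:1  {5,6,7,9,10}:2  {5,7,8,9,10}:5  {6,7,8,9,10}:5
  |U|=6: {3,4,6,7,9,10}:1  {4,5,6,7,9,10}:3  {4,6,7,8,9,10}:6  {5,6,7,8,9,10}:12
  |U|=7: {2,3,4,6,7,9,10}:1  {3,4,5,6,7,9,10}:4  {3,4,6,7,8,9,10}:7  {4,5,6,7,8,9,10}:21
  |U|=8: {2,3,4,5,6,7,9,10}:5  {2,3,4,6,7,8,9,10}:8  {3,4,5,6,7,8,9,10}:32
  |U|=9: {0,2,3,4,5,6,7,9,10}:5  {1,2,3,4,5,6,7,9,10}:5  {2,3,4,5,6,7,8,9,10}:45
  start at 0(b): 50
  start at 1(c): 50
  start at 8(d): 10
sum over floor = 110

110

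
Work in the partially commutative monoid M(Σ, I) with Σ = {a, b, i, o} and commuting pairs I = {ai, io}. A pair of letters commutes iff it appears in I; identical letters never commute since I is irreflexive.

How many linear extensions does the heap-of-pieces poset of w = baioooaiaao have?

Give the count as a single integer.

#0=b has no predecessor
#1=a depends on [0:b]
#2=i depends on [0:b]
#3=o depends on [1:a]
#4=o depends on [3:o]
#5=o depends on [4:o]
#6=a depends on [5:o]
#7=i depends on [2:i]
#8=a depends on [6:a]
#9=a depends on [8:a]
#10=o depends on [9:a]
sources: [0:b]
N(rest) = Σ N(rest − s) over sources s of rest; N(one piece) = 1:
  size 1 → [7]=1  [10]=1
  size 2 → [2,7]=1  [7,10]=2  [9,10]=1
  size 3 → [2,7,10]=3  [7,9,10]=3  [8,9,10]=1
  size 4 → [2,7,9,10]=6  [6,8,9,10]=1  [7,8,9,10]=4
  size 5 → [2,7,8,9,10]=10  [5,6,8,9,10]=1  [6,7,8,9,10]=5
  size 6 → [2,6,7,8,9,10]=15  [4,5,6,8,9,10]=1  [5,6,7,8,9,10]=6
  size 7 → [2,5,6,7,8,9,10]=21  [3,4,5,6,8,9,10]=1  [4,5,6,7,8,9,10]=7
  size 8 → [1,3,4,5,6,8,9,10]=1  [2,4,5,6,7,8,9,10]=28  [3,4,5,6,7,8,9,10]=8
  size 9 → [1,3,4,5,6,7,8,9,10]=9  [2,3,4,5,6,7,8,9,10]=36
  first=0(b) contributes 45

45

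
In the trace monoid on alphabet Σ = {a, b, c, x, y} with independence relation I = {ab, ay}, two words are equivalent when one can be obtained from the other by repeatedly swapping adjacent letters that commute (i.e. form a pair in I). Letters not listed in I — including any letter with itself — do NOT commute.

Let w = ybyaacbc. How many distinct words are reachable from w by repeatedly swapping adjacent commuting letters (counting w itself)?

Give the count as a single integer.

#0=y has no predecessor
#1=b depends on [0:y]
#2=y depends on [1:b]
#3=a has no predecessor
#4=a depends on [3:a]
#5=c depends on [2:y, 4:a]
#6=b depends on [5:c]
#7=c depends on [6:b]
sources: [0:y, 3:a]
N(rest) = Σ N(rest − s) over sources s of rest; N(one piece) = 1:
  size 1 → [7]=1
  size 2 → [6,7]=1
  size 3 → [5,6,7]=1
  size 4 → [2,5,6,7]=1  [4,5,6,7]=1
  size 5 → [1,2,5,6,7]=1  [2,4,5,6,7]=2  [3,4,5,6,7]=1
  size 6 → [0,1,2,5,6,7]=1  [1,2,4,5,6,7]=3  [2,3,4,5,6,7]=3
  first=0(y) contributes 6
  first=3(a) contributes 4
|[w]| = 10

10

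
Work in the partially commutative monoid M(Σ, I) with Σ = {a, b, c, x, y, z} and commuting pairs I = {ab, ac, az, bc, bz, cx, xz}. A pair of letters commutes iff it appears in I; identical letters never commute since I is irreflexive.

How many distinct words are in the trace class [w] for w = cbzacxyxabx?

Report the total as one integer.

piece 0:c — minimal
piece 1:b — minimal
piece 2:z rests on {0:c}
piece 3:a — minimal
piece 4:c rests on {2:z}
piece 5:x rests on {1:b, 3:a}
piece 6:y rests on {4:c, 5:x}
piece 7:x rests on {6:y}
piece 8:a rests on {7:x}
piece 9:b rests on {7:x}
piece 10:x rests on {8:a, 9:b}
minimal pieces: {0:c, 1:b, 3:a}
ways to finish when only these pieces remain (= sum over removing one remaining piece with nothing left below it):
  1 left: {10}→1
  2 left: {8,10}→1  {9,10}→1
  3 left: {8,9,10}→2
  4 left: {7,8,9,10}→2
  5 left: {6,7,8,9,10}→2
  6 left: {4,6,7,8,9,10}→2  {5,6,7,8,9,10}→2
  7 left: {1,5,6,7,8,9,10}→2  {2,4,6,7,8,9,10}→2  {3,5,6,7,8,9,10}→2  {4,5,6,7,8,9,10}→4
  8 left: {0,2,4,6,7,8,9,10}→2  {1,3,5,6,7,8,9,10}→4  {1,4,5,6,7,8,9,10}→6  {2,4,5,6,7,8,9,10}→6  {3,4,5,6,7,8,9,10}→6
  9 left: {0,2,4,5,6,7,8,9,10}→8  {1,2,4,5,6,7,8,9,10}→12  {1,3,4,5,6,7,8,9,10}→16  {2,3,4,5,6,7,8,9,10}→12
  placing 0:c first → 40 extensions
  placing 1:b first → 20 extensions
  placing 3:a first → 20 extensions
total linear extensions = 80

80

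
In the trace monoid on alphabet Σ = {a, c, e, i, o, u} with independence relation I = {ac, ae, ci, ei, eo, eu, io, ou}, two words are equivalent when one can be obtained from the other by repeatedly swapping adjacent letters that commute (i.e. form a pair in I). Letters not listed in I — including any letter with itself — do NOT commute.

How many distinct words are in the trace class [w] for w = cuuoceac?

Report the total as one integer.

0(c) covers ∅
1(u) covers 0:c
2(u) covers 1:u
3(o) covers 0:c
4(c) covers 2:u, 3:o
5(e) covers 4:c
6(a) covers 2:u, 3:o
7(c) covers 5:e
floor of heap: 0:c
completions by unplaced set U, small U first (add the entries for U minus each lowest piece of U):
  |U|=1: {6}:1  {7}:1
  |U|=2: {5,7}:1  {6,7}:2
  |U|=3: {4,5,7}:1  {5,6,7}:3
  |U|=4: {4,5,6,7}:4
  |U|=5: {2,4,5,6,7}:4  {3,4,5,6,7}:4
  |U|=6: {1,2,4,5,6,7}:4  {2,3,4,5,6,7}:8
  start at 0(c): 12

12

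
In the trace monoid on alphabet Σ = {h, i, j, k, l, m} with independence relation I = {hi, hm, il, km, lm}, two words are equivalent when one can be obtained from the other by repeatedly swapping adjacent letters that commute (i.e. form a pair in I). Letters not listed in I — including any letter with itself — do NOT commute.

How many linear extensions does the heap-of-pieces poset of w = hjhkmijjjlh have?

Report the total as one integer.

3

piece 0:h — minimal
piece 1:j rests on {0:h}
piece 2:h rests on {1:j}
piece 3:k rests on {2:h}
piece 4:m rests on {1:j}
piece 5:i rests on {3:k, 4:m}
piece 6:j rests on {5:i}
piece 7:j rests on {6:j}
piece 8:j rests on {7:j}
piece 9:l rests on {8:j}
piece 10:h rests on {9:l}
minimal pieces: {0:h}
ways to finish when only these pieces remain (= sum over removing one remaining piece with nothing left below it):
  1 left: {10}→1
  2 left: {9,10}→1
  3 left: {8,9,10}→1
  4 left: {7,8,9,10}→1
  5 left: {6,7,8,9,10}→1
  6 left: {5,6,7,8,9,10}→1
  7 left: {3,5,6,7,8,9,10}→1  {4,5,6,7,8,9,10}→1
  8 left: {2,3,5,6,7,8,9,10}→1  {3,4,5,6,7,8,9,10}→2
  9 left: {2,3,4,5,6,7,8,9,10}→3
  placing 0:h first → 3 extensions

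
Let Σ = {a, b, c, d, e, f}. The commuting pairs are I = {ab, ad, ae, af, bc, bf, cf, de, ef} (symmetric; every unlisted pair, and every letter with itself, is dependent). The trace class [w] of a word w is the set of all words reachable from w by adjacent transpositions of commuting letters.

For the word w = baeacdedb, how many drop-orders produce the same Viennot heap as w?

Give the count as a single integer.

0(b) covers ∅
1(a) covers ∅
2(e) covers 0:b
3(a) covers 1:a
4(c) covers 2:e, 3:a
5(d) covers 4:c
6(e) covers 4:c
7(d) covers 5:d
8(b) covers 6:e, 7:d
floor of heap: 0:b, 1:a
completions by unplaced set U, small U first (add the entries for U minus each lowest piece of U):
  |U|=1: {8}:1
  |U|=2: {6,8}:1  {7,8}:1
  |U|=3: {5,7,8}:1  {6,7,8}:2
  |U|=4: {5,6,7,8}:3
  |U|=5: {4,5,6,7,8}:3
  |U|=6: {2,4,5,6,7,8}:3  {3,4,5,6,7,8}:3
  |U|=7: {0,2,4,5,6,7,8}:3  {1,3,4,5,6,7,8}:3  {2,3,4,5,6,7,8}:6
  start at 0(b): 9
  start at 1(a): 9
sum over floor = 18

18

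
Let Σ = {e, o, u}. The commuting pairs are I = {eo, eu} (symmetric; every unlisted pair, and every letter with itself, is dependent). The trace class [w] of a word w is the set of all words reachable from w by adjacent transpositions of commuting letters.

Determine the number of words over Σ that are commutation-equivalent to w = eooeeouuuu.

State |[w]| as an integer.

120

piece 0:e — minimal
piece 1:o — minimal
piece 2:o rests on {1:o}
piece 3:e rests on {0:e}
piece 4:e rests on {3:e}
piece 5:o rests on {2:o}
piece 6:u rests on {5:o}
piece 7:u rests on {6:u}
piece 8:u rests on {7:u}
piece 9:u rests on {8:u}
minimal pieces: {0:e, 1:o}
ways to finish when only these pieces remain (= sum over removing one remaining piece with nothing left below it):
  1 left: {4}→1  {9}→1
  2 left: {3,4}→1  {4,9}→2  {8,9}→1
  3 left: {0,3,4}→1  {3,4,9}→3  {4,8,9}→3  {7,8,9}→1
  4 left: {0,3,4,9}→4  {3,4,8,9}→6  {4,7,8,9}→4  {6,7,8,9}→1
  5 left: {0,3,4,8,9}→10  {3,4,7,8,9}→10  {4,6,7,8,9}→5  {5,6,7,8,9}→1
  6 left: {0,3,4,7,8,9}→20  {2,5,6,7,8,9}→1  {3,4,6,7,8,9}→15  {4,5,6,7,8,9}→6
  7 left: {0,3,4,6,7,8,9}→35  {1,2,5,6,7,8,9}→1  {2,4,5,6,7,8,9}→7  {3,4,5,6,7,8,9}→21
  8 left: {0,3,4,5,6,7,8,9}→56  {1,2,4,5,6,7,8,9}→8  {2,3,4,5,6,7,8,9}→28
  placing 0:e first → 36 extensions
  placing 1:o first → 84 extensions
total linear extensions = 120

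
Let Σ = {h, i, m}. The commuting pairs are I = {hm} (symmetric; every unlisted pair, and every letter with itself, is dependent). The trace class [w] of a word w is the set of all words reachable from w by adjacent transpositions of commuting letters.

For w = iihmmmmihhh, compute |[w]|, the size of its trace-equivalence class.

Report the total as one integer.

5

#0=i has no predecessor
#1=i depends on [0:i]
#2=h depends on [1:i]
#3=m depends on [1:i]
#4=m depends on [3:m]
#5=m depends on [4:m]
#6=m depends on [5:m]
#7=i depends on [2:h, 6:m]
#8=h depends on [7:i]
#9=h depends on [8:h]
#10=h depends on [9:h]
sources: [0:i]
N(rest) = Σ N(rest − s) over sources s of rest; N(one piece) = 1:
  size 1 → [10]=1
  size 2 → [9,10]=1
  size 3 → [8,9,10]=1
  size 4 → [7,8,9,10]=1
  size 5 → [2,7,8,9,10]=1  [6,7,8,9,10]=1
  size 6 → [2,6,7,8,9,10]=2  [5,6,7,8,9,10]=1
  size 7 → [2,5,6,7,8,9,10]=3  [4,5,6,7,8,9,10]=1
  size 8 → [2,4,5,6,7,8,9,10]=4  [3,4,5,6,7,8,9,10]=1
  size 9 → [2,3,4,5,6,7,8,9,10]=5
  first=0(i) contributes 5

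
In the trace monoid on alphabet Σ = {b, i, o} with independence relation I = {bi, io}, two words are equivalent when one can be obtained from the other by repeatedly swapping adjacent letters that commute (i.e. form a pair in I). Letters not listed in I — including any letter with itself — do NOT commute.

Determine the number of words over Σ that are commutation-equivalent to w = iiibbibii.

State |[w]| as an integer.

0(i) covers ∅
1(i) covers 0:i
2(i) covers 1:i
3(b) covers ∅
4(b) covers 3:b
5(i) covers 2:i
6(b) covers 4:b
7(i) covers 5:i
8(i) covers 7:i
floor of heap: 0:i, 3:b
completions by unplaced set U, small U first (add the entries for U minus each lowest piece of U):
  |U|=1: {6}:1  {8}:1
  |U|=2: {4,6}:1  {6,8}:2  {7,8}:1
  |U|=3: {3,4,6}:1  {4,6,8}:3  {5,7,8}:1  {6,7,8}:3
  |U|=4: {2,5,7,8}:1  {3,4,6,8}:4  {4,6,7,8}:6  {5,6,7,8}:4
  |U|=5: {1,2,5,7,8}:1  {2,5,6,7,8}:5  {3,4,6,7,8}:10  {4,5,6,7,8}:10
  |U|=6: {0,1,2,5,7,8}:1  {1,2,5,6,7,8}:6  {2,4,5,6,7,8}:15  {3,4,5,6,7,8}:20
  |U|=7: {0,1,2,5,6,7,8}:7  {1,2,4,5,6,7,8}:21  {2,3,4,5,6,7,8}:35
  start at 0(i): 56
  start at 3(b): 28
sum over floor = 84

84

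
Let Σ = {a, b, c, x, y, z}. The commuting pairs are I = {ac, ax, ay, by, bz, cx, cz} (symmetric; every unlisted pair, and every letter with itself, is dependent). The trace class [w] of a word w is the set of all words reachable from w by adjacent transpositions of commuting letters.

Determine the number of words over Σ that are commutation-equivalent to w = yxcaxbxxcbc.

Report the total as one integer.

drop 0:y onto floor
drop 1:x onto {0:y}
drop 2:c onto {0:y}
drop 3:a onto floor
drop 4:x onto {1:x}
drop 5:b onto {2:c, 3:a, 4:x}
drop 6:x onto {5:b}
drop 7:x onto {6:x}
drop 8:c onto {5:b}
drop 9:b onto {7:x, 8:c}
drop 10:c onto {9:b}
ground layer = {0:y, 3:a}
drop-orders for the pieces not yet dropped (sum over which currently-grounded one goes next):
  1 to go: {10} 1
  2 to go: {9,10} 1
  3 to go: {7,9,10} 1  {8,9,10} 1
  4 to go: {6,7,9,10} 1  {7,8,9,10} 2
  5 to go: {6,7,8,9,10} 3
  6 to go: {5,6,7,8,9,10} 3
  7 to go: {2,5,6,7,8,9,10} 3  {3,5,6,7,8,9,10} 3  {4,5,6,7,8,9,10} 3
  8 to go: {1,4,5,6,7,8,9,10} 3  {2,3,5,6,7,8,9,10} 6  {2,4,5,6,7,8,9,10} 6  {3,4,5,6,7,8,9,10} 6
  9 to go: {1,2,4,5,6,7,8,9,10} 9  {1,3,4,5,6,7,8,9,10} 9  {2,3,4,5,6,7,8,9,10} 18
  if 0:y drops first: 36 orders
  if 3:a drops first: 9 orders
heap linearizations: 45

45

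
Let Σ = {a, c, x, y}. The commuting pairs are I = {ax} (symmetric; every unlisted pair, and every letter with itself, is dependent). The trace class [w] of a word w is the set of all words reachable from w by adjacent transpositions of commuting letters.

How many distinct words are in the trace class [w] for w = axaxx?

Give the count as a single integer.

10

piece 0:a — minimal
piece 1:x — minimal
piece 2:a rests on {0:a}
piece 3:x rests on {1:x}
piece 4:x rests on {3:x}
minimal pieces: {0:a, 1:x}
ways to finish when only these pieces remain (= sum over removing one remaining piece with nothing left below it):
  1 left: {2}→1  {4}→1
  2 left: {0,2}→1  {2,4}→2  {3,4}→1
  3 left: {0,2,4}→3  {1,3,4}→1  {2,3,4}→3
  placing 0:a first → 4 extensions
  placing 1:x first → 6 extensions
total linear extensions = 10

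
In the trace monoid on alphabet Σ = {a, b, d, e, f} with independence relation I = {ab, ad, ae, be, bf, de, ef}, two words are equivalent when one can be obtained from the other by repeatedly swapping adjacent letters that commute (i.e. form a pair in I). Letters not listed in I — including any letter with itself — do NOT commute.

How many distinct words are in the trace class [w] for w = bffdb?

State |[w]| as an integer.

3

#0=b has no predecessor
#1=f has no predecessor
#2=f depends on [1:f]
#3=d depends on [0:b, 2:f]
#4=b depends on [3:d]
sources: [0:b, 1:f]
N(rest) = Σ N(rest − s) over sources s of rest; N(one piece) = 1:
  size 1 → [4]=1
  size 2 → [3,4]=1
  size 3 → [0,3,4]=1  [2,3,4]=1
  first=0(b) contributes 1
  first=1(f) contributes 2
|[w]| = 3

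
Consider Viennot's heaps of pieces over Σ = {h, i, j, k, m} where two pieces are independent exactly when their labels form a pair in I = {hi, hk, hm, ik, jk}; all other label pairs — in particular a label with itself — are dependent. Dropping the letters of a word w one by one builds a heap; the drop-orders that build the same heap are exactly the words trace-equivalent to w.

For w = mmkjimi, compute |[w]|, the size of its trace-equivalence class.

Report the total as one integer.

drop 0:m onto floor
drop 1:m onto {0:m}
drop 2:k onto {1:m}
drop 3:j onto {1:m}
drop 4:i onto {3:j}
drop 5:m onto {2:k, 4:i}
drop 6:i onto {5:m}
ground layer = {0:m}
drop-orders for the pieces not yet dropped (sum over which currently-grounded one goes next):
  1 to go: {6} 1
  2 to go: {5,6} 1
  3 to go: {2,5,6} 1  {4,5,6} 1
  4 to go: {2,4,5,6} 2  {3,4,5,6} 1
  5 to go: {2,3,4,5,6} 3
  if 0:m drops first: 3 orders

3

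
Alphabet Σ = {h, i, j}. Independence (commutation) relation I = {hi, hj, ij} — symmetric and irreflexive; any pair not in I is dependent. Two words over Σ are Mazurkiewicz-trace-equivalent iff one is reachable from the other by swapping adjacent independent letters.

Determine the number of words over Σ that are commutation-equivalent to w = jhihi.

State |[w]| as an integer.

30

drop 0:j onto floor
drop 1:h onto floor
drop 2:i onto floor
drop 3:h onto {1:h}
drop 4:i onto {2:i}
ground layer = {0:j, 1:h, 2:i}
drop-orders for the pieces not yet dropped (sum over which currently-grounded one goes next):
  1 to go: {0} 1  {3} 1  {4} 1
  2 to go: {0,3} 2  {0,4} 2  {1,3} 1  {2,4} 1  {3,4} 2
  3 to go: {0,1,3} 3  {0,2,4} 3  {0,3,4} 6  {1,3,4} 3  {2,3,4} 3
  if 0:j drops first: 6 orders
  if 1:h drops first: 12 orders
  if 2:i drops first: 12 orders
heap linearizations: 30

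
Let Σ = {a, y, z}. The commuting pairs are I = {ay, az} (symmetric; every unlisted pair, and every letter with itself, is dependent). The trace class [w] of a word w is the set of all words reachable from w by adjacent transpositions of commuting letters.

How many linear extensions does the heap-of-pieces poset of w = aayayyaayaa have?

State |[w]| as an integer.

330

0(a) covers ∅
1(a) covers 0:a
2(y) covers ∅
3(a) covers 1:a
4(y) covers 2:y
5(y) covers 4:y
6(a) covers 3:a
7(a) covers 6:a
8(y) covers 5:y
9(a) covers 7:a
10(a) covers 9:a
floor of heap: 0:a, 2:y
completions by unplaced set U, small U first (add the entries for U minus each lowest piece of U):
  |U|=1: {8}:1  {10}:1
  |U|=2: {5,8}:1  {8,10}:2  {9,10}:1
  |U|=3: {4,5,8}:1  {5,8,10}:3  {7,9,10}:1  {8,9,10}:3
  |U|=4: {2,4,5,8}:1  {4,5,8,10}:4  {5,8,9,10}:6  {6,7,9,10}:1  {7,8,9,10}:4
  |U|=5: {2,4,5,8,10}:5  {3,6,7,9,10}:1  {4,5,8,9,10}:10  {5,7,8,9,10}:10  {6,7,8,9,10}:5
  |U|=6: {1,3,6,7,9,10}:1  {2,4,5,8,9,10}:15  {3,6,7,8,9,10}:6  {4,5,7,8,9,10}:20  {5,6,7,8,9,10}:15
  |U|=7: {0,1,3,6,7,9,10}:1  {1,3,6,7,8,9,10}:7  {2,4,5,7,8,9,10}:35  {3,5,6,7,8,9,10}:21  {4,5,6,7,8,9,10}:35
  |U|=8: {0,1,3,6,7,8,9,10}:8  {1,3,5,6,7,8,9,10}:28  {2,4,5,6,7,8,9,10}:70  {3,4,5,6,7,8,9,10}:56
  |U|=9: {0,1,3,5,6,7,8,9,10}:36  {1,3,4,5,6,7,8,9,10}:84  {2,3,4,5,6,7,8,9,10}:126
  start at 0(a): 210
  start at 2(y): 120
sum over floor = 330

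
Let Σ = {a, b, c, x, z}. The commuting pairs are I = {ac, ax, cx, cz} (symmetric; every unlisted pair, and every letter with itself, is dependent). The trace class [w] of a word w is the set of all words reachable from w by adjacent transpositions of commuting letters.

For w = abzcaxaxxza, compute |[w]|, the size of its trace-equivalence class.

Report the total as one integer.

90

0(a) covers ∅
1(b) covers 0:a
2(z) covers 1:b
3(c) covers 1:b
4(a) covers 2:z
5(x) covers 2:z
6(a) covers 4:a
7(x) covers 5:x
8(x) covers 7:x
9(z) covers 6:a, 8:x
10(a) covers 9:z
floor of heap: 0:a
completions by unplaced set U, small U first (add the entries for U minus each lowest piece of U):
  |U|=1: {3}:1  {10}:1
  |U|=2: {3,10}:2  {9,10}:1
  |U|=3: {3,9,10}:3  {6,9,10}:1  {8,9,10}:1
  |U|=4: {3,6,9,10}:4  {3,8,9,10}:4  {4,6,9,10}:1  {6,8,9,10}:2  {7,8,9,10}:1
  |U|=5: {3,4,6,9,10}:5  {3,6,8,9,10}:10  {3,7,8,9,10}:5  {4,6,8,9,10}:3  {5,7,8,9,10}:1  {6,7,8,9,10}:3
  |U|=6: {3,4,6,8,9,10}:18  {3,5,7,8,9,10}:6  {3,6,7,8,9,10}:18  {4,6,7,8,9,10}:6  {5,6,7,8,9,10}:4
  |U|=7: {3,4,6,7,8,9,10}:42  {3,5,6,7,8,9,10}:28  {4,5,6,7,8,9,10}:10
  |U|=8: {2,4,5,6,7,8,9,10}:10  {3,4,5,6,7,8,9,10}:80
  |U|=9: {2,3,4,5,6,7,8,9,10}:90
  start at 0(a): 90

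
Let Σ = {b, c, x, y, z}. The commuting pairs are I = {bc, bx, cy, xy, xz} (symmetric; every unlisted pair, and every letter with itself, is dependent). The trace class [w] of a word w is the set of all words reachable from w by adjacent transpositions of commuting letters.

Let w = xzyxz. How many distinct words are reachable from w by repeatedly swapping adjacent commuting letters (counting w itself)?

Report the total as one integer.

drop 0:x onto floor
drop 1:z onto floor
drop 2:y onto {1:z}
drop 3:x onto {0:x}
drop 4:z onto {2:y}
ground layer = {0:x, 1:z}
drop-orders for the pieces not yet dropped (sum over which currently-grounded one goes next):
  1 to go: {3} 1  {4} 1
  2 to go: {0,3} 1  {2,4} 1  {3,4} 2
  3 to go: {0,3,4} 3  {1,2,4} 1  {2,3,4} 3
  if 0:x drops first: 4 orders
  if 1:z drops first: 6 orders
heap linearizations: 10

10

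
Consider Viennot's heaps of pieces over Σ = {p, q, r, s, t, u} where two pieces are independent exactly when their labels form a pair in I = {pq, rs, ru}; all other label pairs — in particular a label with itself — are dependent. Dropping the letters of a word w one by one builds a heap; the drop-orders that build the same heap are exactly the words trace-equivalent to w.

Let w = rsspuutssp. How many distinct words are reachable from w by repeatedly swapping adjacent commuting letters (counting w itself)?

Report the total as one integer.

drop 0:r onto floor
drop 1:s onto floor
drop 2:s onto {1:s}
drop 3:p onto {0:r, 2:s}
drop 4:u onto {3:p}
drop 5:u onto {4:u}
drop 6:t onto {5:u}
drop 7:s onto {6:t}
drop 8:s onto {7:s}
drop 9:p onto {8:s}
ground layer = {0:r, 1:s}
drop-orders for the pieces not yet dropped (sum over which currently-grounded one goes next):
  1 to go: {9} 1
  2 to go: {8,9} 1
  3 to go: {7,8,9} 1
  4 to go: {6,7,8,9} 1
  5 to go: {5,6,7,8,9} 1
  6 to go: {4,5,6,7,8,9} 1
  7 to go: {3,4,5,6,7,8,9} 1
  8 to go: {0,3,4,5,6,7,8,9} 1  {2,3,4,5,6,7,8,9} 1
  if 0:r drops first: 1 orders
  if 1:s drops first: 2 orders
heap linearizations: 3

3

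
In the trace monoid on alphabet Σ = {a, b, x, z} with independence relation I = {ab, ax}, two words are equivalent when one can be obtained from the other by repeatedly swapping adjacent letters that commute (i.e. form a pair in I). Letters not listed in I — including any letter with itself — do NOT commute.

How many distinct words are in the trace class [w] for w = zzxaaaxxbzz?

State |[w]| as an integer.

#0=z has no predecessor
#1=z depends on [0:z]
#2=x depends on [1:z]
#3=a depends on [1:z]
#4=a depends on [3:a]
#5=a depends on [4:a]
#6=x depends on [2:x]
#7=x depends on [6:x]
#8=b depends on [7:x]
#9=z depends on [5:a, 8:b]
#10=z depends on [9:z]
sources: [0:z]
N(rest) = Σ N(rest − s) over sources s of rest; N(one piece) = 1:
  size 1 → [10]=1
  size 2 → [9,10]=1
  size 3 → [5,9,10]=1  [8,9,10]=1
  size 4 → [4,5,9,10]=1  [5,8,9,10]=2  [7,8,9,10]=1
  size 5 → [3,4,5,9,10]=1  [4,5,8,9,10]=3  [5,7,8,9,10]=3  [6,7,8,9,10]=1
  size 6 → [2,6,7,8,9,10]=1  [3,4,5,8,9,10]=4  [4,5,7,8,9,10]=6  [5,6,7,8,9,10]=4
  size 7 → [2,5,6,7,8,9,10]=5  [3,4,5,7,8,9,10]=10  [4,5,6,7,8,9,10]=10
  size 8 → [2,4,5,6,7,8,9,10]=15  [3,4,5,6,7,8,9,10]=20
  size 9 → [2,3,4,5,6,7,8,9,10]=35
  first=0(z) contributes 35

35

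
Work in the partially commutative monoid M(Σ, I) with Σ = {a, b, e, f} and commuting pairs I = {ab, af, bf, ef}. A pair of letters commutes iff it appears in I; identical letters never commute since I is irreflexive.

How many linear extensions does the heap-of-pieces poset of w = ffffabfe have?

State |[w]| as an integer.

#0=f has no predecessor
#1=f depends on [0:f]
#2=f depends on [1:f]
#3=f depends on [2:f]
#4=a has no predecessor
#5=b has no predecessor
#6=f depends on [3:f]
#7=e depends on [4:a, 5:b]
sources: [0:f, 4:a, 5:b]
N(rest) = Σ N(rest − s) over sources s of rest; N(one piece) = 1:
  size 1 → [6]=1  [7]=1
  size 2 → [3,6]=1  [4,7]=1  [5,7]=1  [6,7]=2
  size 3 → [2,3,6]=1  [3,6,7]=3  [4,5,7]=2  [4,6,7]=3  [5,6,7]=3
  size 4 → [1,2,3,6]=1  [2,3,6,7]=4  [3,4,6,7]=6  [3,5,6,7]=6  [4,5,6,7]=8
  size 5 → [0,1,2,3,6]=1  [1,2,3,6,7]=5  [2,3,4,6,7]=10  [2,3,5,6,7]=10  [3,4,5,6,7]=20
  size 6 → [0,1,2,3,6,7]=6  [1,2,3,4,6,7]=15  [1,2,3,5,6,7]=15  [2,3,4,5,6,7]=40
  first=0(f) contributes 70
  first=4(a) contributes 21
  first=5(b) contributes 21
|[w]| = 112

112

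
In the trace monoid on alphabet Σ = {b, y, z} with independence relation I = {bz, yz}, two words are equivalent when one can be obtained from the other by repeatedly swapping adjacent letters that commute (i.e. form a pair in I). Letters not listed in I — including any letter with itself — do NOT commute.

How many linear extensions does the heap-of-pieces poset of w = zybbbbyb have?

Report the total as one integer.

piece 0:z — minimal
piece 1:y — minimal
piece 2:b rests on {1:y}
piece 3:b rests on {2:b}
piece 4:b rests on {3:b}
piece 5:b rests on {4:b}
piece 6:y rests on {5:b}
piece 7:b rests on {6:y}
minimal pieces: {0:z, 1:y}
ways to finish when only these pieces remain (= sum over removing one remaining piece with nothing left below it):
  1 left: {0}→1  {7}→1
  2 left: {0,7}→2  {6,7}→1
  3 left: {0,6,7}→3  {5,6,7}→1
  4 left: {0,5,6,7}→4  {4,5,6,7}→1
  5 left: {0,4,5,6,7}→5  {3,4,5,6,7}→1
  6 left: {0,3,4,5,6,7}→6  {2,3,4,5,6,7}→1
  placing 0:z first → 1 extensions
  placing 1:y first → 7 extensions
total linear extensions = 8

8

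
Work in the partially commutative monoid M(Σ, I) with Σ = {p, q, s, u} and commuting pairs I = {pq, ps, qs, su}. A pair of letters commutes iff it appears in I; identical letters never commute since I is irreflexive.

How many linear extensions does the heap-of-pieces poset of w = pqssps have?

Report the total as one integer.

60

0(p) covers ∅
1(q) covers ∅
2(s) covers ∅
3(s) covers 2:s
4(p) covers 0:p
5(s) covers 3:s
floor of heap: 0:p, 1:q, 2:s
completions by unplaced set U, small U first (add the entries for U minus each lowest piece of U):
  |U|=1: {1}:1  {4}:1  {5}:1
  |U|=2: {0,4}:1  {1,4}:2  {1,5}:2  {3,5}:1  {4,5}:2
  |U|=3: {0,1,4}:3  {0,4,5}:3  {1,3,5}:3  {1,4,5}:6  {2,3,5}:1  {3,4,5}:3
  |U|=4: {0,1,4,5}:12  {0,3,4,5}:6  {1,2,3,5}:4  {1,3,4,5}:12  {2,3,4,5}:4
  start at 0(p): 20
  start at 1(q): 10
  start at 2(s): 30
sum over floor = 60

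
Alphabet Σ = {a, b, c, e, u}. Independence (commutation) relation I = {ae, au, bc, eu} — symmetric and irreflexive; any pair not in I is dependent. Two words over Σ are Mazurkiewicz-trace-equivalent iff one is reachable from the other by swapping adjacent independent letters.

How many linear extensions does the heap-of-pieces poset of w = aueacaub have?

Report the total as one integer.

24

drop 0:a onto floor
drop 1:u onto floor
drop 2:e onto floor
drop 3:a onto {0:a}
drop 4:c onto {1:u, 2:e, 3:a}
drop 5:a onto {4:c}
drop 6:u onto {4:c}
drop 7:b onto {5:a, 6:u}
ground layer = {0:a, 1:u, 2:e}
drop-orders for the pieces not yet dropped (sum over which currently-grounded one goes next):
  1 to go: {7} 1
  2 to go: {5,7} 1  {6,7} 1
  3 to go: {5,6,7} 2
  4 to go: {4,5,6,7} 2
  5 to go: {1,4,5,6,7} 2  {2,4,5,6,7} 2  {3,4,5,6,7} 2
  6 to go: {0,3,4,5,6,7} 2  {1,2,4,5,6,7} 4  {1,3,4,5,6,7} 4  {2,3,4,5,6,7} 4
  if 0:a drops first: 12 orders
  if 1:u drops first: 6 orders
  if 2:e drops first: 6 orders
heap linearizations: 24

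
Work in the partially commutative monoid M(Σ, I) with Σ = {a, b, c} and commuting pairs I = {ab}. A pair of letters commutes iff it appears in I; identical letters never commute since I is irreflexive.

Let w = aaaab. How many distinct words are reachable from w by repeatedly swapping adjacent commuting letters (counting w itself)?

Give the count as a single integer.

5

#0=a has no predecessor
#1=a depends on [0:a]
#2=a depends on [1:a]
#3=a depends on [2:a]
#4=b has no predecessor
sources: [0:a, 4:b]
N(rest) = Σ N(rest − s) over sources s of rest; N(one piece) = 1:
  size 1 → [3]=1  [4]=1
  size 2 → [2,3]=1  [3,4]=2
  size 3 → [1,2,3]=1  [2,3,4]=3
  first=0(a) contributes 4
  first=4(b) contributes 1
|[w]| = 5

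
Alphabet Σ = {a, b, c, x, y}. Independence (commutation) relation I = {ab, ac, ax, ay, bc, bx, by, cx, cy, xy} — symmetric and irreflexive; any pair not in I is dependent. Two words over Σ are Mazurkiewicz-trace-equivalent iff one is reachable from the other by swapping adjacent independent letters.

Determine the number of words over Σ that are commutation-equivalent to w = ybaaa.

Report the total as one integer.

20

drop 0:y onto floor
drop 1:b onto floor
drop 2:a onto floor
drop 3:a onto {2:a}
drop 4:a onto {3:a}
ground layer = {0:y, 1:b, 2:a}
drop-orders for the pieces not yet dropped (sum over which currently-grounded one goes next):
  1 to go: {0} 1  {1} 1  {4} 1
  2 to go: {0,1} 2  {0,4} 2  {1,4} 2  {3,4} 1
  3 to go: {0,1,4} 6  {0,3,4} 3  {1,3,4} 3  {2,3,4} 1
  if 0:y drops first: 4 orders
  if 1:b drops first: 4 orders
  if 2:a drops first: 12 orders
heap linearizations: 20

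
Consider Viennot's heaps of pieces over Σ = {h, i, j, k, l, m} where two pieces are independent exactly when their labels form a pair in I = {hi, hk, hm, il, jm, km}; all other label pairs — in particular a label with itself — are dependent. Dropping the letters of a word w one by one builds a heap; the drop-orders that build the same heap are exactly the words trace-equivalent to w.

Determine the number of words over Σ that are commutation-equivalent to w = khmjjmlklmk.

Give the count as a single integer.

60

drop 0:k onto floor
drop 1:h onto floor
drop 2:m onto floor
drop 3:j onto {0:k, 1:h}
drop 4:j onto {3:j}
drop 5:m onto {2:m}
drop 6:l onto {4:j, 5:m}
drop 7:k onto {6:l}
drop 8:l onto {7:k}
drop 9:m onto {8:l}
drop 10:k onto {8:l}
ground layer = {0:k, 1:h, 2:m}
drop-orders for the pieces not yet dropped (sum over which currently-grounded one goes next):
  1 to go: {9} 1  {10} 1
  2 to go: {9,10} 2
  3 to go: {8,9,10} 2
  4 to go: {7,8,9,10} 2
  5 to go: {6,7,8,9,10} 2
  6 to go: {4,6,7,8,9,10} 2  {5,6,7,8,9,10} 2
  7 to go: {2,5,6,7,8,9,10} 2  {3,4,6,7,8,9,10} 2  {4,5,6,7,8,9,10} 4
  8 to go: {0,3,4,6,7,8,9,10} 2  {1,3,4,6,7,8,9,10} 2  {2,4,5,6,7,8,9,10} 6  {3,4,5,6,7,8,9,10} 6
  9 to go: {0,1,3,4,6,7,8,9,10} 4  {0,3,4,5,6,7,8,9,10} 8  {1,3,4,5,6,7,8,9,10} 8  {2,3,4,5,6,7,8,9,10} 12
  if 0:k drops first: 20 orders
  if 1:h drops first: 20 orders
  if 2:m drops first: 20 orders
heap linearizations: 60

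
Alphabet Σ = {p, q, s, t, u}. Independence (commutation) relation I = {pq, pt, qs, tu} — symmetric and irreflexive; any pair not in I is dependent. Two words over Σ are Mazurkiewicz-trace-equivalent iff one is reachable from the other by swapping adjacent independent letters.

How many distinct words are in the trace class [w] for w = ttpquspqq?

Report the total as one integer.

24

#0=t has no predecessor
#1=t depends on [0:t]
#2=p has no predecessor
#3=q depends on [1:t]
#4=u depends on [2:p, 3:q]
#5=s depends on [4:u]
#6=p depends on [5:s]
#7=q depends on [4:u]
#8=q depends on [7:q]
sources: [0:t, 2:p]
N(rest) = Σ N(rest − s) over sources s of rest; N(one piece) = 1:
  size 1 → [6]=1  [8]=1
  size 2 → [5,6]=1  [6,8]=2  [7,8]=1
  size 3 → [5,6,8]=3  [6,7,8]=3
  size 4 → [5,6,7,8]=6
  size 5 → [4,5,6,7,8]=6
  size 6 → [2,4,5,6,7,8]=6  [3,4,5,6,7,8]=6
  size 7 → [1,3,4,5,6,7,8]=6  [2,3,4,5,6,7,8]=12
  first=0(t) contributes 18
  first=2(p) contributes 6
|[w]| = 24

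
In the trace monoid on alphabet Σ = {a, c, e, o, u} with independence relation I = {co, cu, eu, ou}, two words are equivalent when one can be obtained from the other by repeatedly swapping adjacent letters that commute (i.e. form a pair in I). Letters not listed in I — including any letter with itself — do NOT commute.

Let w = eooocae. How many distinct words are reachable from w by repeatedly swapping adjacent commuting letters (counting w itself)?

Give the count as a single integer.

4

#0=e has no predecessor
#1=o depends on [0:e]
#2=o depends on [1:o]
#3=o depends on [2:o]
#4=c depends on [0:e]
#5=a depends on [3:o, 4:c]
#6=e depends on [5:a]
sources: [0:e]
N(rest) = Σ N(rest − s) over sources s of rest; N(one piece) = 1:
  size 1 → [6]=1
  size 2 → [5,6]=1
  size 3 → [3,5,6]=1  [4,5,6]=1
  size 4 → [2,3,5,6]=1  [3,4,5,6]=2
  size 5 → [1,2,3,5,6]=1  [2,3,4,5,6]=3
  first=0(e) contributes 4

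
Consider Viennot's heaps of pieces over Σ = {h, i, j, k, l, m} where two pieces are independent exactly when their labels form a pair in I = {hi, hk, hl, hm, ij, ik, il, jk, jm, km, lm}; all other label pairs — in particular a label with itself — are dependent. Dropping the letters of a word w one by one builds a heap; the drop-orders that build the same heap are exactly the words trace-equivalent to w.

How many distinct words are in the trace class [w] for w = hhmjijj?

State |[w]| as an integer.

21

0(h) covers ∅
1(h) covers 0:h
2(m) covers ∅
3(j) covers 1:h
4(i) covers 2:m
5(j) covers 3:j
6(j) covers 5:j
floor of heap: 0:h, 2:m
completions by unplaced set U, small U first (add the entries for U minus each lowest piece of U):
  |U|=1: {4}:1  {6}:1
  |U|=2: {2,4}:1  {4,6}:2  {5,6}:1
  |U|=3: {2,4,6}:3  {3,5,6}:1  {4,5,6}:3
  |U|=4: {1,3,5,6}:1  {2,4,5,6}:6  {3,4,5,6}:4
  |U|=5: {0,1,3,5,6}:1  {1,3,4,5,6}:5  {2,3,4,5,6}:10
  start at 0(h): 15
  start at 2(m): 6
sum over floor = 21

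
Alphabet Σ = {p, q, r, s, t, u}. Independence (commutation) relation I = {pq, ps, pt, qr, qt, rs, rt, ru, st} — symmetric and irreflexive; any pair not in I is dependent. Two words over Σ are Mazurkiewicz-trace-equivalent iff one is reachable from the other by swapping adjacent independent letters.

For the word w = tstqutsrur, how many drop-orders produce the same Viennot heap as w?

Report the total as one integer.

540

0(t) covers ∅
1(s) covers ∅
2(t) covers 0:t
3(q) covers 1:s
4(u) covers 2:t, 3:q
5(t) covers 4:u
6(s) covers 4:u
7(r) covers ∅
8(u) covers 5:t, 6:s
9(r) covers 7:r
floor of heap: 0:t, 1:s, 7:r
completions by unplaced set U, small U first (add the entries for U minus each lowest piece of U):
  |U|=1: {8}:1  {9}:1
  |U|=2: {5,8}:1  {6,8}:1  {7,9}:1  {8,9}:2
  |U|=3: {5,6,8}:2  {5,8,9}:3  {6,8,9}:3  {7,8,9}:3
  |U|=4: {4,5,6,8}:2  {5,6,8,9}:8  {5,7,8,9}:6  {6,7,8,9}:6
  |U|=5: {2,4,5,6,8}:2  {3,4,5,6,8}:2  {4,5,6,8,9}:10  {5,6,7,8,9}:20
  |U|=6: {0,2,4,5,6,8}:2  {1,3,4,5,6,8}:2  {2,3,4,5,6,8}:4  {2,4,5,6,8,9}:12  {3,4,5,6,8,9}:12  {4,5,6,7,8,9}:30
  |U|=7: {0,2,3,4,5,6,8}:6  {0,2,4,5,6,8,9}:14  {1,2,3,4,5,6,8}:6  {1,3,4,5,6,8,9}:14  {2,3,4,5,6,8,9}:28  {2,4,5,6,7,8,9}:42  {3,4,5,6,7,8,9}:42
  |U|=8: {0,1,2,3,4,5,6,8}:12  {0,2,3,4,5,6,8,9}:48  {0,2,4,5,6,7,8,9}:56  {1,2,3,4,5,6,8,9}:48  {1,3,4,5,6,7,8,9}:56  {2,3,4,5,6,7,8,9}:112
  start at 0(t): 216
  start at 1(s): 216
  start at 7(r): 108
sum over floor = 540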